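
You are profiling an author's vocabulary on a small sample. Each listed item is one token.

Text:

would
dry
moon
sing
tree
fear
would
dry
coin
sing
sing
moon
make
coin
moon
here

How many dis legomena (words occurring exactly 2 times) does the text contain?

Frequencies: moon:3, sing:3, would:2, dry:2, coin:2, tree:1, fear:1, make:1, here:1
Words with frequency 2: coin, dry, would

3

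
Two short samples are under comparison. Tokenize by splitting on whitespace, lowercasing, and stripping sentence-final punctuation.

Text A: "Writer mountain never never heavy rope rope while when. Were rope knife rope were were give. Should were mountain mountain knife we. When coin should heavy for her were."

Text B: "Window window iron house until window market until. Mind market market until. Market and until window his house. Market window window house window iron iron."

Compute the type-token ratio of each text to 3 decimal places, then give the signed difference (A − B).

TTR(A) = 15/29 = 0.517
TTR(B) = 8/25 = 0.320
Difference = 0.517 − 0.320 = 0.197

0.197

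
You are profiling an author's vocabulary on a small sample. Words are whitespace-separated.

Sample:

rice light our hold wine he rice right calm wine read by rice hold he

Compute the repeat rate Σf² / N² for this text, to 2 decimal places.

Frequencies: rice:3, hold:2, wine:2, he:2, light:1, our:1, right:1, calm:1, read:1, by:1
Σf² = 27; N² = 225
Repeat rate = 27 / 225 = 0.12

0.12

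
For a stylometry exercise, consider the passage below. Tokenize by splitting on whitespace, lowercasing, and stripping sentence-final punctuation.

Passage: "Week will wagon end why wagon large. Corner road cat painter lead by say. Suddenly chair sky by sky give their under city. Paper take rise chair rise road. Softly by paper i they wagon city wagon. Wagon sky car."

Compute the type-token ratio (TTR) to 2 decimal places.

0.68

N = 40 tokens, V = 27 types.
TTR = V / N = 27 / 40 = 0.68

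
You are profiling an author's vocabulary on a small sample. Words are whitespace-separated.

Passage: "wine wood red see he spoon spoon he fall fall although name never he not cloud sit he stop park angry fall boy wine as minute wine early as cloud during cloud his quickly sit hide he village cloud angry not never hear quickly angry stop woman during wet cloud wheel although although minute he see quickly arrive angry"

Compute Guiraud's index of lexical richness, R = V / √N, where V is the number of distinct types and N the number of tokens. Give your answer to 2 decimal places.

3.91

N = 59, V = 30.
√N = 7.681146
R = 30 / 7.681146 = 3.91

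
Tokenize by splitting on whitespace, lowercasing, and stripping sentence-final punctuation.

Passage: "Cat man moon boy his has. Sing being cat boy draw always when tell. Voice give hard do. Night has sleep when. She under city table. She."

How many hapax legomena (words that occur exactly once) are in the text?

Frequencies: cat:2, boy:2, has:2, when:2, she:2, man:1, moon:1, his:1, sing:1, being:1, draw:1, always:1, tell:1, voice:1, give:1, hard:1, do:1, night:1, sleep:1, under:1, … (2 more, each freq 1)
Hapax (freq=1): always, being, city, do, draw, give, hard, his, man, moon, night, sing, sleep, table, tell, under, voice

17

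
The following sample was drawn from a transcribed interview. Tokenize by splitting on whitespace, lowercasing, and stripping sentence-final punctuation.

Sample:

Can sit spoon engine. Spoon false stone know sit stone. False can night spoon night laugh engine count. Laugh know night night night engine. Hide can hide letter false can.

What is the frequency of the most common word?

Frequencies: night:5, can:4, spoon:3, engine:3, false:3, sit:2, stone:2, know:2, laugh:2, hide:2, count:1, letter:1
Most common: 'night' with frequency 5.

5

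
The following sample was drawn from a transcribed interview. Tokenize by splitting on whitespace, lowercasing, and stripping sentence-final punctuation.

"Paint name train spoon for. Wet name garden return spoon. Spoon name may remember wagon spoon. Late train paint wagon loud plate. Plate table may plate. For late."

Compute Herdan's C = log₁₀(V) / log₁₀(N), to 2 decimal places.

N = 28, V = 15.
log₁₀(V) = 1.176091, log₁₀(N) = 1.447158
C = 1.176091 / 1.447158 = 0.81

0.81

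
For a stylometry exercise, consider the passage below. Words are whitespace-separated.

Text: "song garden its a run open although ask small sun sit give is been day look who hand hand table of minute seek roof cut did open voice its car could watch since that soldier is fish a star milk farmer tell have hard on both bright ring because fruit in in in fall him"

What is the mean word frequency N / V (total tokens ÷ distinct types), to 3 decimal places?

1.146

N = 55 tokens, V = 48 types.
Mean frequency = N / V = 55 / 48 = 1.146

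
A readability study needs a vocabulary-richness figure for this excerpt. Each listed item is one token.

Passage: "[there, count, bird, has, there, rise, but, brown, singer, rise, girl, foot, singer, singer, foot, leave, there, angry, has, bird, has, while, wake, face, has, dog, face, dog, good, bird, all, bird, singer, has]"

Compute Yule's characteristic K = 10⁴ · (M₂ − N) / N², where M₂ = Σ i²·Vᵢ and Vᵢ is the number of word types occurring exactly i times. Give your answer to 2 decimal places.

501.73

Frequencies: has:5, bird:4, singer:4, there:3, rise:2, foot:2, face:2, dog:2, count:1, but:1, brown:1, girl:1, leave:1, angry:1, while:1, wake:1, good:1, all:1
N = 34. Frequency spectrum: V_1=10, V_2=4, V_3=1, V_4=2, V_5=1
M₂ = 1²·10 + 2²·4 + 3²·1 + 4²·2 + 5²·1 = 92
K = 10000 × (92 − 34) / 34² = 501.73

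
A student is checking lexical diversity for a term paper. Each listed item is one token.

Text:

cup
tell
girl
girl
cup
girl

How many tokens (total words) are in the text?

6

Tokens: cup, tell, girl, girl, cup, girl
N = 6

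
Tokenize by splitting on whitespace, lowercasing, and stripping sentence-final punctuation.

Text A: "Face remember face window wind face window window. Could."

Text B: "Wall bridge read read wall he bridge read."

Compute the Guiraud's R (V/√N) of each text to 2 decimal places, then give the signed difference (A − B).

0.26

A: V=5, N=9, R=1.67
B: V=4, N=8, R=1.41
Difference = 1.67 − 1.41 = 0.26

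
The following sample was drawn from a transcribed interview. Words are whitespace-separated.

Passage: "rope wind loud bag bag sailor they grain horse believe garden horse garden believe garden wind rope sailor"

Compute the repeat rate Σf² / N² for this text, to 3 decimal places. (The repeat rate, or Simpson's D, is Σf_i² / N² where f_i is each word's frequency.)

Frequencies: garden:3, rope:2, wind:2, bag:2, sailor:2, horse:2, believe:2, loud:1, they:1, grain:1
Σf² = 36; N² = 324
Repeat rate = 36 / 324 = 0.111

0.111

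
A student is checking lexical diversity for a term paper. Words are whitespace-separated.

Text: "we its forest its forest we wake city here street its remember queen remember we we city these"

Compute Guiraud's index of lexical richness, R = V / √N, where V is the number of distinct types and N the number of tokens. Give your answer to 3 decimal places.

2.357

N = 18, V = 10.
√N = 4.242641
R = 10 / 4.242641 = 2.357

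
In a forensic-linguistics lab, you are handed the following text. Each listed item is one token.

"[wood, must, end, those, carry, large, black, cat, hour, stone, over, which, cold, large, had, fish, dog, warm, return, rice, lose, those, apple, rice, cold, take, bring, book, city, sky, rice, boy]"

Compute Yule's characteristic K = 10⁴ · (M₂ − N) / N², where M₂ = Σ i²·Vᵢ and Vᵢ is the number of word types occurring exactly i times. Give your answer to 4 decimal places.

117.1875

Frequencies: rice:3, those:2, large:2, cold:2, wood:1, must:1, end:1, carry:1, black:1, cat:1, hour:1, stone:1, over:1, which:1, had:1, fish:1, dog:1, warm:1, return:1, lose:1, … (7 more, each freq 1)
N = 32. Frequency spectrum: V_1=23, V_2=3, V_3=1
M₂ = 1²·23 + 2²·3 + 3²·1 = 44
K = 10000 × (44 − 32) / 32² = 117.1875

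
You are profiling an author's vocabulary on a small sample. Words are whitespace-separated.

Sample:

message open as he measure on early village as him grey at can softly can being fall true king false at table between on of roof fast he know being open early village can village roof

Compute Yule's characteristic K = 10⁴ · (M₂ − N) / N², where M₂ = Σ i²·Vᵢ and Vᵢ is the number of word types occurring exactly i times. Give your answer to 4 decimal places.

Frequencies: village:3, can:3, open:2, as:2, he:2, on:2, early:2, at:2, being:2, roof:2, message:1, measure:1, him:1, grey:1, softly:1, fall:1, true:1, king:1, false:1, table:1, … (4 more, each freq 1)
N = 36. Frequency spectrum: V_1=14, V_2=8, V_3=2
M₂ = 1²·14 + 2²·8 + 3²·2 = 64
K = 10000 × (64 − 36) / 36² = 216.0494

216.0494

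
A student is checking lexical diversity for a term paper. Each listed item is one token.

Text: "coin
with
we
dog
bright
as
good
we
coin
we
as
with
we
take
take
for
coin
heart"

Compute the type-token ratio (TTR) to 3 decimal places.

N = 18 tokens, V = 10 types.
TTR = V / N = 10 / 18 = 0.556

0.556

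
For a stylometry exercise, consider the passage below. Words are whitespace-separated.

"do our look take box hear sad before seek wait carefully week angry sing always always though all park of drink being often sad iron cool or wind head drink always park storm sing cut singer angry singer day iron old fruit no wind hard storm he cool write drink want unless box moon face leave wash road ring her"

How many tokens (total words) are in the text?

Tokens: do, our, look, take, box, hear, sad, before, seek, wait, carefully, week, angry, sing, always, always, though, all, park, of, drink, being, often, sad, iron, cool, or, wind, head, drink, always, park, storm, sing, cut, singer, angry, singer, day, iron, old, fruit, no, wind, hard, storm, he, cool, write, drink, want, unless, box, moon, face, leave, wash, road, ring, her
N = 60

60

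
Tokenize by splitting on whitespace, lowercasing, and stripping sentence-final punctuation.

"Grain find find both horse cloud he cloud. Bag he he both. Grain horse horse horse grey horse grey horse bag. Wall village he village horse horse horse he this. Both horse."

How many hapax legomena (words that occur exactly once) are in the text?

Frequencies: horse:10, he:5, both:3, grain:2, find:2, cloud:2, bag:2, grey:2, village:2, wall:1, this:1
Hapax (freq=1): this, wall

2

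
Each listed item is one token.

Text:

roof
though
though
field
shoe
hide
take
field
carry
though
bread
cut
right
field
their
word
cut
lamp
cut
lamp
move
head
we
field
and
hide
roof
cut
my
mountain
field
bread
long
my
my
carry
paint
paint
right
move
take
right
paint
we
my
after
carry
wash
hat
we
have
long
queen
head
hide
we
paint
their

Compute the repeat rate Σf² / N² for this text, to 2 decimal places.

Frequencies: field:5, cut:4, we:4, my:4, paint:4, though:3, hide:3, carry:3, right:3, roof:2, take:2, bread:2, their:2, lamp:2, move:2, head:2, long:2, shoe:1, word:1, and:1, … (6 more, each freq 1)
Σf² = 166; N² = 3364
Repeat rate = 166 / 3364 = 0.05

0.05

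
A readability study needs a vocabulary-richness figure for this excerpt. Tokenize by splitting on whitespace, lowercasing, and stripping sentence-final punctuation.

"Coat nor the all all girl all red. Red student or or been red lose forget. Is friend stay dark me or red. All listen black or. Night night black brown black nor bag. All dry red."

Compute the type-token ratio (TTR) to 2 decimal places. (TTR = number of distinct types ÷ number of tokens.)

0.59

N = 37 tokens, V = 22 types.
TTR = V / N = 22 / 37 = 0.59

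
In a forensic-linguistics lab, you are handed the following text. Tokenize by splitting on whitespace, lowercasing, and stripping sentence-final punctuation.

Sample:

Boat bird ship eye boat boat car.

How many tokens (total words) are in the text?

Tokens: boat, bird, ship, eye, boat, boat, car
N = 7

7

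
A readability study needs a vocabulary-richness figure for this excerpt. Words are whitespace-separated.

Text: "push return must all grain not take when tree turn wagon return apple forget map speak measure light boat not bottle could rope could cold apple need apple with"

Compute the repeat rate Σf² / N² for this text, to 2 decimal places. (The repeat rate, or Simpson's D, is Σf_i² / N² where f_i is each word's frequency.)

Frequencies: apple:3, return:2, not:2, could:2, push:1, must:1, all:1, grain:1, take:1, when:1, tree:1, turn:1, wagon:1, forget:1, map:1, speak:1, measure:1, light:1, boat:1, bottle:1, … (4 more, each freq 1)
Σf² = 41; N² = 841
Repeat rate = 41 / 841 = 0.05

0.05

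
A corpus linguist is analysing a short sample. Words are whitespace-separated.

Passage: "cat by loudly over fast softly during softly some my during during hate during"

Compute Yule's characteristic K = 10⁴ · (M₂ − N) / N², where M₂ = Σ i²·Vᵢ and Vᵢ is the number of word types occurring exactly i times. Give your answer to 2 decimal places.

714.29

Frequencies: during:4, softly:2, cat:1, by:1, loudly:1, over:1, fast:1, some:1, my:1, hate:1
N = 14. Frequency spectrum: V_1=8, V_2=1, V_4=1
M₂ = 1²·8 + 2²·1 + 4²·1 = 28
K = 10000 × (28 − 14) / 14² = 714.29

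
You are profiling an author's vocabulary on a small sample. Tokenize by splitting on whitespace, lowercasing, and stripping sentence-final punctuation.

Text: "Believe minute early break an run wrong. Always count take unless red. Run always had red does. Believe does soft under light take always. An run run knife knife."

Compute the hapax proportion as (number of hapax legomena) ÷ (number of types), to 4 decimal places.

Frequencies: run:4, always:3, believe:2, an:2, take:2, red:2, does:2, knife:2, minute:1, early:1, break:1, wrong:1, count:1, unless:1, had:1, soft:1, under:1, light:1
Hapax count = 10; type count = 18.
Ratio = 10 / 18 = 0.5556

0.5556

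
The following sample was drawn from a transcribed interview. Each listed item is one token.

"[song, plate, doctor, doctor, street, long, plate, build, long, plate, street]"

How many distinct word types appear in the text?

Distinct types: {build, doctor, long, plate, song, street}
V = 6

6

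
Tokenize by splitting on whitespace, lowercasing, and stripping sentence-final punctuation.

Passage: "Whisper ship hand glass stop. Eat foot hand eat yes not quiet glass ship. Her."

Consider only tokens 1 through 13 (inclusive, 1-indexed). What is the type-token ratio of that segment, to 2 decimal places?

0.77

Segment tokens 1–13: whisper, ship, hand, glass, stop, eat, foot, hand, eat, yes, not, quiet, glass
Segment N = 13, segment V = 10.
TTR = 10 / 13 = 0.77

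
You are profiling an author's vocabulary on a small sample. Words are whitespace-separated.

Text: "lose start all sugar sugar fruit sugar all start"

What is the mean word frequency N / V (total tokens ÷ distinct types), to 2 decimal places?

N = 9 tokens, V = 5 types.
Mean frequency = N / V = 9 / 5 = 1.80

1.80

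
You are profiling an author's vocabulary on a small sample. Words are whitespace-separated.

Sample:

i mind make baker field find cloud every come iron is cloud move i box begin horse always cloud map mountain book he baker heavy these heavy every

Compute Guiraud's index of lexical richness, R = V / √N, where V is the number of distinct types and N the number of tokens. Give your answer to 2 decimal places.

N = 28, V = 22.
√N = 5.291503
R = 22 / 5.291503 = 4.16

4.16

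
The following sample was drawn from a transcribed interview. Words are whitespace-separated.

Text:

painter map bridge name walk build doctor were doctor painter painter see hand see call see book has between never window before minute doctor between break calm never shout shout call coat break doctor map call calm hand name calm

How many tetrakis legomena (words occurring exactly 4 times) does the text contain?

1

Frequencies: doctor:4, painter:3, see:3, call:3, calm:3, map:2, name:2, hand:2, between:2, never:2, break:2, shout:2, bridge:1, walk:1, build:1, were:1, book:1, has:1, window:1, before:1, … (2 more, each freq 1)
Words with frequency 4: doctor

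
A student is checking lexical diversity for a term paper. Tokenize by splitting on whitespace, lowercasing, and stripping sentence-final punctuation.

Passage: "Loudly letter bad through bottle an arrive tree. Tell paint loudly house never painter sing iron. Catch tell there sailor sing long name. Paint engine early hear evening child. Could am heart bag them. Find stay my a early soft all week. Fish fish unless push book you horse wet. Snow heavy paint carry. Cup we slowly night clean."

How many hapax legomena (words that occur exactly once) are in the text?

Frequencies: paint:3, loudly:2, tell:2, sing:2, early:2, fish:2, letter:1, bad:1, through:1, bottle:1, an:1, arrive:1, tree:1, house:1, never:1, painter:1, iron:1, catch:1, there:1, sailor:1, … (32 more, each freq 1)
Hapax (freq=1): a, all, am, an, arrive, bad, bag, book, bottle, carry, catch, child, clean, could, cup, engine, evening, find, hear, heart, heavy, horse, house, iron, letter, long, my, name, never, night, painter, push, sailor, slowly, snow, soft, stay, them, there, through, tree, unless, we, week, wet, you

46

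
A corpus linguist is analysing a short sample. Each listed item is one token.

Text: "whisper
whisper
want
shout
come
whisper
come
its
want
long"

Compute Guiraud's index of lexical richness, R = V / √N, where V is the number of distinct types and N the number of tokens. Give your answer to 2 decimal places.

N = 10, V = 6.
√N = 3.162278
R = 6 / 3.162278 = 1.90

1.90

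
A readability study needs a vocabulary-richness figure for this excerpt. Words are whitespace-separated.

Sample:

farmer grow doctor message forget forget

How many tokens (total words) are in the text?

6

Tokens: farmer, grow, doctor, message, forget, forget
N = 6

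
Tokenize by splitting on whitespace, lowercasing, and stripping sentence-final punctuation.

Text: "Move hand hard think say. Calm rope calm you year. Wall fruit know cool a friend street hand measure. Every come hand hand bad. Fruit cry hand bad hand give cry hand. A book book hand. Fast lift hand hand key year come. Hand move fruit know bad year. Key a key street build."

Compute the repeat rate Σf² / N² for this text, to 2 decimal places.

Frequencies: hand:11, year:3, fruit:3, a:3, bad:3, key:3, move:2, calm:2, know:2, street:2, come:2, cry:2, book:2, hard:1, think:1, say:1, rope:1, you:1, wall:1, cool:1, … (7 more, each freq 1)
Σf² = 208; N² = 2916
Repeat rate = 208 / 2916 = 0.07

0.07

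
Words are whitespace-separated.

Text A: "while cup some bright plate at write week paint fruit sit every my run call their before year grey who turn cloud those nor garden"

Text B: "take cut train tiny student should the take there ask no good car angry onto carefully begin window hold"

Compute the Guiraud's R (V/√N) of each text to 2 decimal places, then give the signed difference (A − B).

0.87

A: V=25, N=25, R=5.00
B: V=18, N=19, R=4.13
Difference = 5.00 − 4.13 = 0.87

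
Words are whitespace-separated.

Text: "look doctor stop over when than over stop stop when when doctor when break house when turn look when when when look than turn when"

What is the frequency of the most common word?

Frequencies: when:9, look:3, stop:3, doctor:2, over:2, than:2, turn:2, break:1, house:1
Most common: 'when' with frequency 9.

9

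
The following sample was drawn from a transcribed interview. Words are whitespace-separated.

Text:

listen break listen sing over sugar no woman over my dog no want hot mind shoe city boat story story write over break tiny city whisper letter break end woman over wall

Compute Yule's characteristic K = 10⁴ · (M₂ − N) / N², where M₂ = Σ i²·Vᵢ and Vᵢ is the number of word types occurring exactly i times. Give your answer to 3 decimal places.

273.438

Frequencies: over:4, break:3, listen:2, no:2, woman:2, city:2, story:2, sing:1, sugar:1, my:1, dog:1, want:1, hot:1, mind:1, shoe:1, boat:1, write:1, tiny:1, whisper:1, letter:1, … (2 more, each freq 1)
N = 32. Frequency spectrum: V_1=15, V_2=5, V_3=1, V_4=1
M₂ = 1²·15 + 2²·5 + 3²·1 + 4²·1 = 60
K = 10000 × (60 − 32) / 32² = 273.438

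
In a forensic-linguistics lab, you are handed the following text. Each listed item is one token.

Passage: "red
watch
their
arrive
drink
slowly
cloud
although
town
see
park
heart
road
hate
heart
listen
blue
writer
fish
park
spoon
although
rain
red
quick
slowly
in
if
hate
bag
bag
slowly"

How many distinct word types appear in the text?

24

Distinct types: {although, arrive, bag, blue, cloud, drink, fish, hate, heart, if, in, listen, park, quick, rain, red, road, see, slowly, spoon, their, town, watch, writer}
V = 24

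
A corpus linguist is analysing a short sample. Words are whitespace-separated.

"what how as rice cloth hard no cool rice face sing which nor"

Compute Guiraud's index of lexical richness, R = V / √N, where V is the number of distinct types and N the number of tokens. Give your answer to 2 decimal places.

N = 13, V = 12.
√N = 3.605551
R = 12 / 3.605551 = 3.33

3.33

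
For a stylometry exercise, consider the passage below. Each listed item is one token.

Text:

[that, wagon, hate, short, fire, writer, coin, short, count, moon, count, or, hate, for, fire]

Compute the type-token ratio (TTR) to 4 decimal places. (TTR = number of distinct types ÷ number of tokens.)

N = 15 tokens, V = 11 types.
TTR = V / N = 11 / 15 = 0.7333

0.7333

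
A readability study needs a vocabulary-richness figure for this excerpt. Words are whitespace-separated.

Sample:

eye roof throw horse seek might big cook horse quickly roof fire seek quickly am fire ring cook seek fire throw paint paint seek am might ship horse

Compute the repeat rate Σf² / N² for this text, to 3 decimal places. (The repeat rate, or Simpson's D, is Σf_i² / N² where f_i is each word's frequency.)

0.084

Frequencies: seek:4, horse:3, fire:3, roof:2, throw:2, might:2, cook:2, quickly:2, am:2, paint:2, eye:1, big:1, ring:1, ship:1
Σf² = 66; N² = 784
Repeat rate = 66 / 784 = 0.084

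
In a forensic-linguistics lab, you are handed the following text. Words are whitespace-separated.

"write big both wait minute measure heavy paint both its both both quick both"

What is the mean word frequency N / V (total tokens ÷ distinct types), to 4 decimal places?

N = 14 tokens, V = 10 types.
Mean frequency = N / V = 14 / 10 = 1.4000

1.4000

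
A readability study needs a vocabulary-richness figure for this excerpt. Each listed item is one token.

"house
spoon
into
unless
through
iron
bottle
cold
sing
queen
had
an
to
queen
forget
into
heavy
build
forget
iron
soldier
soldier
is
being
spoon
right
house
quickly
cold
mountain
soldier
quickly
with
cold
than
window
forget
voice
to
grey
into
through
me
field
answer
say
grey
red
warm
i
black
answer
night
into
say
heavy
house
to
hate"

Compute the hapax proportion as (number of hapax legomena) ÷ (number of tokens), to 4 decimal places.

0.3729

Frequencies: into:4, house:3, cold:3, to:3, forget:3, soldier:3, spoon:2, through:2, iron:2, queen:2, heavy:2, quickly:2, grey:2, answer:2, say:2, unless:1, bottle:1, sing:1, had:1, an:1, … (17 more, each freq 1)
Hapax count = 22; token count = 59.
Ratio = 22 / 59 = 0.3729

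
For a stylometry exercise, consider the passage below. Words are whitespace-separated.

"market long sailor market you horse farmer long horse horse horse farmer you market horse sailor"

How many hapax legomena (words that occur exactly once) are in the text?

Frequencies: horse:5, market:3, long:2, sailor:2, you:2, farmer:2
Hapax (freq=1): (none)

0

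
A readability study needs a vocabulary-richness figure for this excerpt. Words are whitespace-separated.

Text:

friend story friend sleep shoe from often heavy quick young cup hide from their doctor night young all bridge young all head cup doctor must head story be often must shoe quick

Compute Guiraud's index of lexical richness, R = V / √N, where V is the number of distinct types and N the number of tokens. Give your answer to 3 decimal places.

3.359

N = 32, V = 19.
√N = 5.656854
R = 19 / 5.656854 = 3.359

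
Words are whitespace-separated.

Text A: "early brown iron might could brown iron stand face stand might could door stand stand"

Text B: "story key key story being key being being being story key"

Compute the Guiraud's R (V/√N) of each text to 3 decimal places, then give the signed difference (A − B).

A: V=8, N=15, R=2.066
B: V=3, N=11, R=0.905
Difference = 2.066 − 0.905 = 1.161

1.161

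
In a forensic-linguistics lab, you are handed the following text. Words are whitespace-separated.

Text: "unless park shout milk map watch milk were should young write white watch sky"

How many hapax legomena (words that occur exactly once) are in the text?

Frequencies: milk:2, watch:2, unless:1, park:1, shout:1, map:1, were:1, should:1, young:1, write:1, white:1, sky:1
Hapax (freq=1): map, park, should, shout, sky, unless, were, white, write, young

10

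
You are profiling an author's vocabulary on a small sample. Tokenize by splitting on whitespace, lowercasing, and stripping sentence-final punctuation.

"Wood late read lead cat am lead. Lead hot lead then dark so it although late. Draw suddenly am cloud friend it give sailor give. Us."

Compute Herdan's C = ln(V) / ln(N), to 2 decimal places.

N = 26, V = 19.
ln(V) = 2.944439, ln(N) = 3.258097
C = 2.944439 / 3.258097 = 0.90

0.90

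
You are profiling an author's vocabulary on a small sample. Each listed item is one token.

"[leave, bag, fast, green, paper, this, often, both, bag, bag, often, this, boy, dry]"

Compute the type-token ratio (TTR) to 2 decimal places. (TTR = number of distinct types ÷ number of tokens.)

N = 14 tokens, V = 10 types.
TTR = V / N = 10 / 14 = 0.71

0.71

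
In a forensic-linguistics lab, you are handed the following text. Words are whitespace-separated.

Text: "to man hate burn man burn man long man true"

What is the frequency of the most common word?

Frequencies: man:4, burn:2, to:1, hate:1, long:1, true:1
Most common: 'man' with frequency 4.

4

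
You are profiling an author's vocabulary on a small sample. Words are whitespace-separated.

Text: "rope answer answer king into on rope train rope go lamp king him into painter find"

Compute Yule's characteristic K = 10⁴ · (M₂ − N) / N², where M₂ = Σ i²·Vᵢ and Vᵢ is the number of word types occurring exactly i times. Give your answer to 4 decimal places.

Frequencies: rope:3, answer:2, king:2, into:2, on:1, train:1, go:1, lamp:1, him:1, painter:1, find:1
N = 16. Frequency spectrum: V_1=7, V_2=3, V_3=1
M₂ = 1²·7 + 2²·3 + 3²·1 = 28
K = 10000 × (28 − 16) / 16² = 468.7500

468.7500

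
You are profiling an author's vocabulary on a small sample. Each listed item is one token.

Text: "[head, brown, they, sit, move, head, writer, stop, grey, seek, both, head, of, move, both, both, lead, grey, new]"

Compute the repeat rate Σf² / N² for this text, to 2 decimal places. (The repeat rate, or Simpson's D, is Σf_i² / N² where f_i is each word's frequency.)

0.10

Frequencies: head:3, both:3, move:2, grey:2, brown:1, they:1, sit:1, writer:1, stop:1, seek:1, of:1, lead:1, new:1
Σf² = 35; N² = 361
Repeat rate = 35 / 361 = 0.10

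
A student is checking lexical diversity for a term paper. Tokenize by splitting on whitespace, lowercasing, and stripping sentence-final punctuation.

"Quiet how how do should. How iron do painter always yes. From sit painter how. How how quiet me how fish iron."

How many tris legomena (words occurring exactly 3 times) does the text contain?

0

Frequencies: how:7, quiet:2, do:2, iron:2, painter:2, should:1, always:1, yes:1, from:1, sit:1, me:1, fish:1
Words with frequency 3: (none)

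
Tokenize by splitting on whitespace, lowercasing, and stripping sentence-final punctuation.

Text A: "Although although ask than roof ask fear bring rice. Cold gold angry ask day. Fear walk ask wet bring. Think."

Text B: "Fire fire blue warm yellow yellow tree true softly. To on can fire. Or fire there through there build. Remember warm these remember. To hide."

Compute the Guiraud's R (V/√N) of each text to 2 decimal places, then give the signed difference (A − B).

A: V=14, N=20, R=3.13
B: V=17, N=25, R=3.40
Difference = 3.13 − 3.40 = -0.27

-0.27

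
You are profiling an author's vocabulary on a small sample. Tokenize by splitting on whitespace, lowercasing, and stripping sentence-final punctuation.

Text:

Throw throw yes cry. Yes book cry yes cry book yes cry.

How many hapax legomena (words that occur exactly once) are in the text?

0

Frequencies: yes:4, cry:4, throw:2, book:2
Hapax (freq=1): (none)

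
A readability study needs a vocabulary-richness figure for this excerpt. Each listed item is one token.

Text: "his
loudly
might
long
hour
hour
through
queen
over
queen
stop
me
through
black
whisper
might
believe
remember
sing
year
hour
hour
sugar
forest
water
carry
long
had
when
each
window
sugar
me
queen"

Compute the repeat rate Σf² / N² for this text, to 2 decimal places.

0.05

Frequencies: hour:4, queen:3, might:2, long:2, through:2, me:2, sugar:2, his:1, loudly:1, over:1, stop:1, black:1, whisper:1, believe:1, remember:1, sing:1, year:1, forest:1, water:1, carry:1, … (4 more, each freq 1)
Σf² = 62; N² = 1156
Repeat rate = 62 / 1156 = 0.05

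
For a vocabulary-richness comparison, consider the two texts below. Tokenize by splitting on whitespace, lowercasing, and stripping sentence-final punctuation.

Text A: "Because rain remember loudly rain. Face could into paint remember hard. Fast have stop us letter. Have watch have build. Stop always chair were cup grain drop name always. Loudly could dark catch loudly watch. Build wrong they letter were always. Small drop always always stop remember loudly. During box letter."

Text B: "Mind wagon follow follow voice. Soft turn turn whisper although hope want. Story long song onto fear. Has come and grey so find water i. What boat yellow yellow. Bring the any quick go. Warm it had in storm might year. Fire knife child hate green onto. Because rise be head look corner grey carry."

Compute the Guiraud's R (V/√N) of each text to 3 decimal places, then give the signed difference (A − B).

-2.541

A: V=30, N=51, R=4.201
B: V=50, N=55, R=6.742
Difference = 4.201 − 6.742 = -2.541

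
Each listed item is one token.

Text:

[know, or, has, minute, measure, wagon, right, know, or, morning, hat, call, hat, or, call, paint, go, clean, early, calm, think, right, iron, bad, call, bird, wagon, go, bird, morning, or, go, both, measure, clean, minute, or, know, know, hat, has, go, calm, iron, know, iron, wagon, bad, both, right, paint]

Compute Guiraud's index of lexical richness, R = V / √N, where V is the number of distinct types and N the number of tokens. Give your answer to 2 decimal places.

N = 51, V = 20.
√N = 7.141428
R = 20 / 7.141428 = 2.80

2.80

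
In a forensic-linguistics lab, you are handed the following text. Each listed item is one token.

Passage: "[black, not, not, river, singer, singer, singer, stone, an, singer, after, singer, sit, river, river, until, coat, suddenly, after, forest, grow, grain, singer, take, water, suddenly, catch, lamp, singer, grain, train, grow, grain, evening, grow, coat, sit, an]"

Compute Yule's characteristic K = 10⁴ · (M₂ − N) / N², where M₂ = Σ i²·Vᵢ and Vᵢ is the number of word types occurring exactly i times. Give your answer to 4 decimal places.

498.6150

Frequencies: singer:7, river:3, grow:3, grain:3, not:2, an:2, after:2, sit:2, coat:2, suddenly:2, black:1, stone:1, until:1, forest:1, take:1, water:1, catch:1, lamp:1, train:1, evening:1
N = 38. Frequency spectrum: V_1=10, V_2=6, V_3=3, V_7=1
M₂ = 1²·10 + 2²·6 + 3²·3 + 7²·1 = 110
K = 10000 × (110 − 38) / 38² = 498.6150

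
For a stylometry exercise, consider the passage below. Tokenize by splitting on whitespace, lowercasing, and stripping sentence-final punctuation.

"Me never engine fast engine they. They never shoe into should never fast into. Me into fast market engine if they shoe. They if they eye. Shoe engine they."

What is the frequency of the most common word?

6

Frequencies: they:6, engine:4, never:3, fast:3, shoe:3, into:3, me:2, if:2, should:1, market:1, eye:1
Most common: 'they' with frequency 6.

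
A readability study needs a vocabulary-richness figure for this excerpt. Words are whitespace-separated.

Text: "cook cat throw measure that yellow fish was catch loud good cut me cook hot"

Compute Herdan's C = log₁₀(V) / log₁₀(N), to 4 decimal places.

N = 15, V = 14.
log₁₀(V) = 1.146128, log₁₀(N) = 1.176091
C = 1.146128 / 1.176091 = 0.9745

0.9745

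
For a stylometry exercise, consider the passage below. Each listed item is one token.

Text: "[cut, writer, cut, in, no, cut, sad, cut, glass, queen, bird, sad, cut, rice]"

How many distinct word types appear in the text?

9

Distinct types: {bird, cut, glass, in, no, queen, rice, sad, writer}
V = 9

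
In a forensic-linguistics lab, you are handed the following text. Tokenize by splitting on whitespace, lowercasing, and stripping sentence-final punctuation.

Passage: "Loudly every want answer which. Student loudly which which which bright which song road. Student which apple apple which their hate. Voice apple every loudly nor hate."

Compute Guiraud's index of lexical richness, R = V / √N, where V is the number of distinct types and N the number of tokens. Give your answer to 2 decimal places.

N = 27, V = 14.
√N = 5.196152
R = 14 / 5.196152 = 2.69

2.69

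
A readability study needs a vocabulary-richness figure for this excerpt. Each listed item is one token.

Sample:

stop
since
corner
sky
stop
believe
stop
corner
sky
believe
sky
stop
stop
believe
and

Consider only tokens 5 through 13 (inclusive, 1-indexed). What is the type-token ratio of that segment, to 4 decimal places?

Segment tokens 5–13: stop, believe, stop, corner, sky, believe, sky, stop, stop
Segment N = 9, segment V = 4.
TTR = 4 / 9 = 0.4444

0.4444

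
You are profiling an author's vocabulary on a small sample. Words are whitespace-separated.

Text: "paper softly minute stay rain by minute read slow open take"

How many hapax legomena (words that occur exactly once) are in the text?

Frequencies: minute:2, paper:1, softly:1, stay:1, rain:1, by:1, read:1, slow:1, open:1, take:1
Hapax (freq=1): by, open, paper, rain, read, slow, softly, stay, take

9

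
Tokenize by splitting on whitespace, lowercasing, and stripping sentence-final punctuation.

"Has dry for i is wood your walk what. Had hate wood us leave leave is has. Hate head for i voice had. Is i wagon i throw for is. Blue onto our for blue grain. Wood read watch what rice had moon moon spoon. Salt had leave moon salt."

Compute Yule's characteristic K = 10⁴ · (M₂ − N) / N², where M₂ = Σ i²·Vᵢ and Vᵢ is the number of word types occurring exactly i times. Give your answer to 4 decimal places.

304.0000

Frequencies: for:4, i:4, is:4, had:4, wood:3, leave:3, moon:3, has:2, what:2, hate:2, blue:2, salt:2, dry:1, your:1, walk:1, us:1, head:1, voice:1, wagon:1, throw:1, … (7 more, each freq 1)
N = 50. Frequency spectrum: V_1=15, V_2=5, V_3=3, V_4=4
M₂ = 1²·15 + 2²·5 + 3²·3 + 4²·4 = 126
K = 10000 × (126 − 50) / 50² = 304.0000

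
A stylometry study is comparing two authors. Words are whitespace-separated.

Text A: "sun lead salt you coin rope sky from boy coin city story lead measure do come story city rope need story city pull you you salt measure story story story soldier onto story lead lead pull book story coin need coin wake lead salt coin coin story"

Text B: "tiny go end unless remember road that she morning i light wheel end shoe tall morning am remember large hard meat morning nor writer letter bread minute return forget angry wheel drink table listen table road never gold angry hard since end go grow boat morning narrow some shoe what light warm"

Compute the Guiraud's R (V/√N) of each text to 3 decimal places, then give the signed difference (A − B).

A: V=20, N=47, R=2.917
B: V=38, N=52, R=5.270
Difference = 2.917 − 5.270 = -2.353

-2.353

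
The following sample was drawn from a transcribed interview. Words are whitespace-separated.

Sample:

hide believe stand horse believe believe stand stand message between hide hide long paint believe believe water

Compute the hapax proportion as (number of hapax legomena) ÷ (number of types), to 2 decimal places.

0.67

Frequencies: believe:5, hide:3, stand:3, horse:1, message:1, between:1, long:1, paint:1, water:1
Hapax count = 6; type count = 9.
Ratio = 6 / 9 = 0.67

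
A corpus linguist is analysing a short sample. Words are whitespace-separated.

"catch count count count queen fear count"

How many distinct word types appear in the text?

Distinct types: {catch, count, fear, queen}
V = 4

4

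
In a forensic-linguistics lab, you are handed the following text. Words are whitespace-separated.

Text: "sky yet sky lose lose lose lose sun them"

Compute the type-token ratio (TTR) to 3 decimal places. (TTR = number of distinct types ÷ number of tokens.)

N = 9 tokens, V = 5 types.
TTR = V / N = 5 / 9 = 0.556

0.556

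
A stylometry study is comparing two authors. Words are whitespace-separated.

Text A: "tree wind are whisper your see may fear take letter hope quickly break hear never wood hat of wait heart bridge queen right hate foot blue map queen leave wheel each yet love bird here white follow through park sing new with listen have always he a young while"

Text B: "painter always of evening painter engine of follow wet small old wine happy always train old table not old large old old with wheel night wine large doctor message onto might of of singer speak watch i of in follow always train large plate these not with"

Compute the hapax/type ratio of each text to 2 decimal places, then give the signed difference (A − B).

A: hapax=47, V=48, ratio=0.98
B: hapax=19, V=29, ratio=0.66
Difference = 0.98 − 0.66 = 0.32

0.32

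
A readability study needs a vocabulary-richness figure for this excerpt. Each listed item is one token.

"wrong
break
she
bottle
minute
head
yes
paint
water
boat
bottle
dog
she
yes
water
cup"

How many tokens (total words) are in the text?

16

Tokens: wrong, break, she, bottle, minute, head, yes, paint, water, boat, bottle, dog, she, yes, water, cup
N = 16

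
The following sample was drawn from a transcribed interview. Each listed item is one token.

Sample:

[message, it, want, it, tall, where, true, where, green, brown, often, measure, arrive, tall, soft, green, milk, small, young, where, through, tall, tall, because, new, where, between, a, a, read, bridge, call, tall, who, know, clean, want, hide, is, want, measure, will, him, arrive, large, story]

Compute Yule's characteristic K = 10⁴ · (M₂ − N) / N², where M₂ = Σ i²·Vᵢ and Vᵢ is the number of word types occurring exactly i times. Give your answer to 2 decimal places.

226.84

Frequencies: tall:5, where:4, want:3, it:2, green:2, measure:2, arrive:2, a:2, message:1, true:1, brown:1, often:1, soft:1, milk:1, small:1, young:1, through:1, because:1, new:1, between:1, … (12 more, each freq 1)
N = 46. Frequency spectrum: V_1=24, V_2=5, V_3=1, V_4=1, V_5=1
M₂ = 1²·24 + 2²·5 + 3²·1 + 4²·1 + 5²·1 = 94
K = 10000 × (94 − 46) / 46² = 226.84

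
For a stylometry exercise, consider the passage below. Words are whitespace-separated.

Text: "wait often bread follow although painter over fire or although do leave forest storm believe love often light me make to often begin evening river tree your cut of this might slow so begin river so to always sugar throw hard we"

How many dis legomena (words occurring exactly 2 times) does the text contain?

Frequencies: often:3, although:2, to:2, begin:2, river:2, so:2, wait:1, bread:1, follow:1, painter:1, over:1, fire:1, or:1, do:1, leave:1, forest:1, storm:1, believe:1, love:1, light:1, … (15 more, each freq 1)
Words with frequency 2: although, begin, river, so, to

5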